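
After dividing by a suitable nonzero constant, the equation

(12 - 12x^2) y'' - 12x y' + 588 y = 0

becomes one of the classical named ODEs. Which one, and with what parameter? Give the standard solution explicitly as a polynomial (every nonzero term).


All three coefficients share the factor 12; dividing through by 12 gives  (1 - x^2) y'' - x y' + 49 y = 0.
This matches the Chebyshev equation (1 - x^2) y'' - x y' + n^2 y = 0 (note the -x y' term, not -2x y') with n^2 = 49, so n = 7; the polynomial solution is T_7(x).
With y = sum_k a_k x^k, matching x^k gives (k+2)(k+1) a_{k+2} = (k^2 - n^2) a_k = (k - 7)(k + 7) a_k. The right side vanishes at k = 7, so the series with the parity of 7 terminates at degree 7.
Standard normalization: leading coefficient of T_n is 2^(n-1), so a_7 = 2^6 = 64. Work downward with a_k = (k+1)(k+2) a_{k+2} / ((k - 7)(k + 7)):
  a_5 = (6)(7)(64) / ((5 - 7)(5 + 7)) = 2688/(-24) = -112
  a_3 = (4)(5)(-112) / ((3 - 7)(3 + 7)) = -2240/(-40) = 56
  a_1 = (2)(3)(56) / ((1 - 7)(1 + 7)) = 336/(-48) = -7
Hence T_7(x) = 64 x^7 - 112 x^5 + 56 x^3 - 7 x.

T_7(x); series = 64 x^7 - 112 x^5 + 56 x^3 - 7 x


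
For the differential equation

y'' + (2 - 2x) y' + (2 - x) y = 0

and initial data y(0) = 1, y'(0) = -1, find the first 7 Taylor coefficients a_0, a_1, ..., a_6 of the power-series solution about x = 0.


Ansatz: y(x) = sum_{n>=0} a_n x^n, so y'(x) = sum_{n>=1} n a_n x^(n-1) and y''(x) = sum_{n>=2} n(n-1) a_n x^(n-2).
Substitute into P(x) y'' + Q(x) y' + R(x) y = 0 with P(x) = 1, Q(x) = 2 - 2x, R(x) = 2 - x, and match powers of x.
Initial conditions: a_0 = 1, a_1 = -1.
Setting the coefficient of each power of x to zero and solving order by order (substituting the coefficients already found):
  x^0: 2 a_2 + 2 a_1 + 2 a_0 = 0  ->  2 a_2 = -2 a_1 - 2 a_0 = 0  ->  a_2 = 0
  x^1: 6 a_3 + 4 a_2 - a_0 = 0  ->  6 a_3 = -4 a_2 + a_0 = 1  ->  a_3 = 1/6
  x^2: 12 a_4 + 6 a_3 - 2 a_2 - a_1 = 0  ->  12 a_4 = -6 a_3 + 2 a_2 + a_1 = -2  ->  a_4 = -1/6
  x^3: 20 a_5 + 8 a_4 - 4 a_3 - a_2 = 0  ->  20 a_5 = -8 a_4 + 4 a_3 + a_2 = 2  ->  a_5 = 1/10
  x^4: 30 a_6 + 10 a_5 - 6 a_4 - a_3 = 0  ->  30 a_6 = -10 a_5 + 6 a_4 + a_3 = -11/6  ->  a_6 = -11/180
Truncated series: y(x) = 1 - x + (1/6) x^3 - (1/6) x^4 + (1/10) x^5 - (11/180) x^6 + O(x^7).

a_0 = 1; a_1 = -1; a_2 = 0; a_3 = 1/6; a_4 = -1/6; a_5 = 1/10; a_6 = -11/180


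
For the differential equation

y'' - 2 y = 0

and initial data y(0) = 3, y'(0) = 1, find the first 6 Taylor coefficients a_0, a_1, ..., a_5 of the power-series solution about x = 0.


Ansatz: y(x) = sum_{n>=0} a_n x^n, so y'(x) = sum_{n>=1} n a_n x^(n-1) and y''(x) = sum_{n>=2} n(n-1) a_n x^(n-2).
Substitute into P(x) y'' + Q(x) y' + R(x) y = 0 with P(x) = 1, Q(x) = 0, R(x) = -2, and match powers of x.
Initial conditions: a_0 = 3, a_1 = 1.
Setting the coefficient of each power of x to zero and solving order by order (substituting the coefficients already found):
  x^0: 2 a_2 - 2 a_0 = 0  ->  2 a_2 = 2 a_0 = 6  ->  a_2 = 3
  x^1: 6 a_3 - 2 a_1 = 0  ->  6 a_3 = 2 a_1 = 2  ->  a_3 = 1/3
  x^2: 12 a_4 - 2 a_2 = 0  ->  12 a_4 = 2 a_2 = 6  ->  a_4 = 1/2
  x^3: 20 a_5 - 2 a_3 = 0  ->  20 a_5 = 2 a_3 = 2/3  ->  a_5 = 1/30
Truncated series: y(x) = 3 + x + 3 x^2 + (1/3) x^3 + (1/2) x^4 + (1/30) x^5 + O(x^6).

a_0 = 3; a_1 = 1; a_2 = 3; a_3 = 1/3; a_4 = 1/2; a_5 = 1/30


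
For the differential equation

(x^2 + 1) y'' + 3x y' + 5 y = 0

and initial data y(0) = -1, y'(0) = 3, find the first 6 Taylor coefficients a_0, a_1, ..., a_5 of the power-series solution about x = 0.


Ansatz: y(x) = sum_{n>=0} a_n x^n, so y'(x) = sum_{n>=1} n a_n x^(n-1) and y''(x) = sum_{n>=2} n(n-1) a_n x^(n-2).
Substitute into P(x) y'' + Q(x) y' + R(x) y = 0 with P(x) = x^2 + 1, Q(x) = 3x, R(x) = 5, and match powers of x.
Initial conditions: a_0 = -1, a_1 = 3.
Setting the coefficient of each power of x to zero and solving order by order (substituting the coefficients already found):
  x^0: 2 a_2 + 5 a_0 = 0  ->  2 a_2 = -5 a_0 = 5  ->  a_2 = 5/2
  x^1: 6 a_3 + 8 a_1 = 0  ->  6 a_3 = -8 a_1 = -24  ->  a_3 = -4
  x^2: 12 a_4 + 13 a_2 = 0  ->  12 a_4 = -13 a_2 = -65/2  ->  a_4 = -65/24
  x^3: 20 a_5 + 20 a_3 = 0  ->  20 a_5 = -20 a_3 = 80  ->  a_5 = 4
Truncated series: y(x) = -1 + 3 x + (5/2) x^2 - 4 x^3 - (65/24) x^4 + 4 x^5 + O(x^6).

a_0 = -1; a_1 = 3; a_2 = 5/2; a_3 = -4; a_4 = -65/24; a_5 = 4


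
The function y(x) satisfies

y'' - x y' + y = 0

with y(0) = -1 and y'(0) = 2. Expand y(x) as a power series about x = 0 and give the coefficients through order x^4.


Ansatz: y(x) = sum_{n>=0} a_n x^n, so y'(x) = sum_{n>=1} n a_n x^(n-1) and y''(x) = sum_{n>=2} n(n-1) a_n x^(n-2).
Substitute into P(x) y'' + Q(x) y' + R(x) y = 0 with P(x) = 1, Q(x) = -x, R(x) = 1, and match powers of x.
Initial conditions: a_0 = -1, a_1 = 2.
Setting the coefficient of each power of x to zero and solving order by order (substituting the coefficients already found):
  x^0: 2 a_2 + a_0 = 0  ->  2 a_2 = -a_0 = 1  ->  a_2 = 1/2
  x^1: 6 a_3 = 0  ->  a_3 = 0
  x^2: 12 a_4 - a_2 = 0  ->  12 a_4 = a_2 = 1/2  ->  a_4 = 1/24
Truncated series: y(x) = -1 + 2 x + (1/2) x^2 + (1/24) x^4 + O(x^5).

a_0 = -1; a_1 = 2; a_2 = 1/2; a_3 = 0; a_4 = 1/24


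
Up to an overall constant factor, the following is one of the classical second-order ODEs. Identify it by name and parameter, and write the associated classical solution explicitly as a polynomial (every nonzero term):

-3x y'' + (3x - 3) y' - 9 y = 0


All three coefficients share the factor -3; dividing through by -3 gives  x y'' + (1 - x) y' + 3 y = 0.
This matches the Laguerre equation x y'' + (1 - x) y' + n y = 0 with n = 3; the polynomial solution is L_3(x).
With y = sum_k a_k x^k, matching x^k gives (k+1)k a_{k+1} + (k+1) a_{k+1} - k a_k + n a_k = 0, i.e. (k+1)^2 a_{k+1} = (k - n) a_k = (k - 3) a_k. The right side vanishes at k = 3, so the series terminates at degree 3.
Standard normalization L_n(0) = 1 gives a_0 = 1. Work upward with a_{k+1} = (k - 3) a_k / (k+1)^2:
  a_1 = (0 - 3)(1) / 1^2 = -3/1 = -3
  a_2 = (1 - 3)(-3) / 2^2 = 6/4 = 3/2
  a_3 = (2 - 3)(3/2) / 3^2 = (-3/2)/9 = -1/6
Hence L_3(x) = -x^3/6 + 3 x^2/2 - 3 x + 1.

L_3(x); series = -x^3/6 + 3 x^2/2 - 3 x + 1


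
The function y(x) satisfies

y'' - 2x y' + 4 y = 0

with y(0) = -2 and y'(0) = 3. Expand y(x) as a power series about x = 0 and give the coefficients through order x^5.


Ansatz: y(x) = sum_{n>=0} a_n x^n, so y'(x) = sum_{n>=1} n a_n x^(n-1) and y''(x) = sum_{n>=2} n(n-1) a_n x^(n-2).
Substitute into P(x) y'' + Q(x) y' + R(x) y = 0 with P(x) = 1, Q(x) = -2x, R(x) = 4, and match powers of x.
Initial conditions: a_0 = -2, a_1 = 3.
Setting the coefficient of each power of x to zero and solving order by order (substituting the coefficients already found):
  x^0: 2 a_2 + 4 a_0 = 0  ->  2 a_2 = -4 a_0 = 8  ->  a_2 = 4
  x^1: 6 a_3 + 2 a_1 = 0  ->  6 a_3 = -2 a_1 = -6  ->  a_3 = -1
  x^2: 12 a_4 = 0  ->  a_4 = 0
  x^3: 20 a_5 - 2 a_3 = 0  ->  20 a_5 = 2 a_3 = -2  ->  a_5 = -1/10
Truncated series: y(x) = -2 + 3 x + 4 x^2 - x^3 - (1/10) x^5 + O(x^6).

a_0 = -2; a_1 = 3; a_2 = 4; a_3 = -1; a_4 = 0; a_5 = -1/10


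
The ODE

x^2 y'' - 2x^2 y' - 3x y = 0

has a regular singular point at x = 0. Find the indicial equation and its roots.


Divide by x^2 to reach normal form y'' + P_1(x) y' + P_2(x) y = 0 with P_1(x) = -2 and P_2(x) = -3/x.
x = 0 is a singular point because the y-coefficient -3/x has a pole at x = 0.
It is a regular singular point because x P_1(x) = p(x) = -2x and x^2 P_2(x) = q(x) = -3x are polynomials, hence analytic at x = 0.
p(0) = 0,  q(0) = 0.
Indicial equation: r(r-1) + p(0) r + q(0) = 0, i.e. r^2 + (p(0) - 1) r + q(0) = 0, i.e. r^2 - 1 r = 0.
Discriminant: (-1)^2 - 4(0) = 1, so r = (1 ± 1)/2.
Solving: r_1 = 1, r_2 = 0.

indicial: r^2 - 1 r = 0; roots r_1 = 1, r_2 = 0


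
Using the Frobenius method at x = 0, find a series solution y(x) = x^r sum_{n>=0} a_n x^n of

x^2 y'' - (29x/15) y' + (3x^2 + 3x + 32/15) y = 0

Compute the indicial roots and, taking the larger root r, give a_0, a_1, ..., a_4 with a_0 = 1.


Write in Frobenius form y'' + (p(x)/x) y' + (q(x)/x^2) y = 0:
  p(x) = -29/15,  q(x) = 3x^2 + 3x + 32/15.
Indicial equation: r(r-1) + (-29/15) r + (32/15) = 0 -> roots r_1 = 8/5, r_2 = 4/3.
Take r = r_1 = 8/5. Let y(x) = x^r sum_{n>=0} a_n x^n with a_0 = 1.
Substitute y = x^r sum a_n x^n and match x^{r+n}. The recurrence is
  D(n) a_n + 3 a_{n-1} + 3 a_{n-2} = 0,  where D(n) = (r+n)(r+n-1) + (-29/15)(r+n) + (32/15).
  a_n = [-3 a_{n-1} - 3 a_{n-2}] / D(n).
Since the indicial polynomial factors as (r - r_1)(r - r_2), D(n) = (r_1 + n - r_1)(r_1 + n - r_2) = n(n + 4/15).
Evaluating step by step (a_0 = 1):
  n = 1: D(1) = 1(1 + 4/15) = 19/15; numerator = -3(1) = -3; a_1 = (-3)/(19/15) = -45/19
  n = 2: D(2) = 2(2 + 4/15) = 68/15; numerator = -3(-45/19) - 3(1) = 78/19; a_2 = (78/19)/(68/15) = 585/646
  n = 3: D(3) = 3(3 + 4/15) = 49/5; numerator = -3(585/646) - 3(-45/19) = 2835/646; a_3 = (2835/646)/(49/5) = 2025/4522
  n = 4: D(4) = 4(4 + 4/15) = 256/15; numerator = -3(2025/4522) - 3(585/646) = -540/133; a_4 = (-540/133)/(256/15) = -2025/8512

r = 8/5; a_0 = 1; a_1 = -45/19; a_2 = 585/646; a_3 = 2025/4522; a_4 = -2025/8512


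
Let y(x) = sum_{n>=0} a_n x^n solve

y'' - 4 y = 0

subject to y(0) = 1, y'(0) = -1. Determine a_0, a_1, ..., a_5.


Ansatz: y(x) = sum_{n>=0} a_n x^n, so y'(x) = sum_{n>=1} n a_n x^(n-1) and y''(x) = sum_{n>=2} n(n-1) a_n x^(n-2).
Substitute into P(x) y'' + Q(x) y' + R(x) y = 0 with P(x) = 1, Q(x) = 0, R(x) = -4, and match powers of x.
Initial conditions: a_0 = 1, a_1 = -1.
Setting the coefficient of each power of x to zero and solving order by order (substituting the coefficients already found):
  x^0: 2 a_2 - 4 a_0 = 0  ->  2 a_2 = 4 a_0 = 4  ->  a_2 = 2
  x^1: 6 a_3 - 4 a_1 = 0  ->  6 a_3 = 4 a_1 = -4  ->  a_3 = -2/3
  x^2: 12 a_4 - 4 a_2 = 0  ->  12 a_4 = 4 a_2 = 8  ->  a_4 = 2/3
  x^3: 20 a_5 - 4 a_3 = 0  ->  20 a_5 = 4 a_3 = -8/3  ->  a_5 = -2/15
Truncated series: y(x) = 1 - x + 2 x^2 - (2/3) x^3 + (2/3) x^4 - (2/15) x^5 + O(x^6).

a_0 = 1; a_1 = -1; a_2 = 2; a_3 = -2/3; a_4 = 2/3; a_5 = -2/15


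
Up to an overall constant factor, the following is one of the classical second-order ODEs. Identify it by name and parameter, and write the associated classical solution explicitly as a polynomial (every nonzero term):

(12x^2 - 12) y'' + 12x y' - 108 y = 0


All three coefficients share the factor -12; dividing through by -12 gives  (1 - x^2) y'' - x y' + 9 y = 0.
This matches the Chebyshev equation (1 - x^2) y'' - x y' + n^2 y = 0 (note the -x y' term, not -2x y') with n^2 = 9, so n = 3; the polynomial solution is T_3(x).
With y = sum_k a_k x^k, matching x^k gives (k+2)(k+1) a_{k+2} = (k^2 - n^2) a_k = (k - 3)(k + 3) a_k. The right side vanishes at k = 3, so the series with the parity of 3 terminates at degree 3.
Standard normalization: leading coefficient of T_n is 2^(n-1), so a_3 = 2^2 = 4. Work downward with a_k = (k+1)(k+2) a_{k+2} / ((k - 3)(k + 3)):
  a_1 = (2)(3)(4) / ((1 - 3)(1 + 3)) = 24/(-8) = -3
Hence T_3(x) = 4 x^3 - 3 x.

T_3(x); series = 4 x^3 - 3 x


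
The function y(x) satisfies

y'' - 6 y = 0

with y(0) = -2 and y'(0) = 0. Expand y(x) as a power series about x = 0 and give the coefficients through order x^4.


Ansatz: y(x) = sum_{n>=0} a_n x^n, so y'(x) = sum_{n>=1} n a_n x^(n-1) and y''(x) = sum_{n>=2} n(n-1) a_n x^(n-2).
Substitute into P(x) y'' + Q(x) y' + R(x) y = 0 with P(x) = 1, Q(x) = 0, R(x) = -6, and match powers of x.
Initial conditions: a_0 = -2, a_1 = 0.
Setting the coefficient of each power of x to zero and solving order by order (substituting the coefficients already found):
  x^0: 2 a_2 - 6 a_0 = 0  ->  2 a_2 = 6 a_0 = -12  ->  a_2 = -6
  x^1: 6 a_3 - 6 a_1 = 0  ->  6 a_3 = 6 a_1 = 0  ->  a_3 = 0
  x^2: 12 a_4 - 6 a_2 = 0  ->  12 a_4 = 6 a_2 = -36  ->  a_4 = -3
Truncated series: y(x) = -2 - 6 x^2 - 3 x^4 + O(x^5).

a_0 = -2; a_1 = 0; a_2 = -6; a_3 = 0; a_4 = -3


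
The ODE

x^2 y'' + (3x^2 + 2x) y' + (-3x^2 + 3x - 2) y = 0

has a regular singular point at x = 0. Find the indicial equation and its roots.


Divide by x^2 to reach normal form y'' + P_1(x) y' + P_2(x) y = 0 with P_1(x) = 3 + 2/x and P_2(x) = -3 + 3/x - 2/x^2.
x = 0 is a singular point because the y'-coefficient 3 + 2/x has a pole at x = 0 and the y-coefficient -3 + 3/x - 2/x^2 has a pole at x = 0.
It is a regular singular point because x P_1(x) = p(x) = 3x + 2 and x^2 P_2(x) = q(x) = -3x^2 + 3x - 2 are polynomials, hence analytic at x = 0.
p(0) = 2,  q(0) = -2.
Indicial equation: r(r-1) + p(0) r + q(0) = 0, i.e. r^2 + (p(0) - 1) r + q(0) = 0, i.e. r^2 + 1 r - 2 = 0.
Discriminant: (1)^2 - 4(-2) = 9, so r = (-1 ± 3)/2.
Solving: r_1 = 1, r_2 = -2.

indicial: r^2 + 1 r - 2 = 0; roots r_1 = 1, r_2 = -2


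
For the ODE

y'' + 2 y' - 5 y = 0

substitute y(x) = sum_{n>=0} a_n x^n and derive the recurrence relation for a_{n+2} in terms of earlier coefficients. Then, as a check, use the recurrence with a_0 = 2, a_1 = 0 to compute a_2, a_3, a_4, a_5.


Substitute y = sum_n a_n x^n.
y''(x) has coefficient (n+2)(n+1) a_{n+2} at x^n;
2 y'(x) has coefficient 2 (n+1) a_{n+1} at x^n;
-5 y(x) has coefficient -5 a_n at x^n.
Matching x^n: (n+2)(n+1) a_{n+2} + 2 (n+1) a_{n+1} - 5 a_n = 0.
Thus a_{n+2} = [-2 (n+1) a_{n+1} + 5 a_n] / ((n+1)(n+2)).

Check with a_0 = 2, a_1 = 0 (apply the recurrence for n = 0, 1, 2, 3): a_0 = 2, a_1 = 0, a_2 = 5, a_3 = -10/3, a_4 = 15/4, a_5 = -7/3.

a_(n+2) = [-2 (n+1) a_(n+1) + 5 a_n] / ((n+1)(n+2)); check: a_0 = 2, a_1 = 0, a_2 = 5, a_3 = -10/3, a_4 = 15/4, a_5 = -7/3


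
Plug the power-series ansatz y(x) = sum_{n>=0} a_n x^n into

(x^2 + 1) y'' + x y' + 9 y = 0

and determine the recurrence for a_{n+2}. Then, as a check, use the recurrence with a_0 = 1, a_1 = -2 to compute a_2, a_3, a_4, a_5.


Substitute y = sum_n a_n x^n.
(1 + 1 x^2) y'' contributes (n+2)(n+1) a_{n+2} + n(n-1) a_n at x^n.
x y'(x) contributes n a_n at x^n.
9 y(x) contributes 9 a_n at x^n.
Matching x^n: (n+2)(n+1) a_{n+2} + (n(n-1) + n + 9) a_n = 0.
Thus a_{n+2} = (-n(n-1) - n - 9) / ((n+1)(n+2)) * a_n.

Check with a_0 = 1, a_1 = -2 (apply the recurrence for n = 0, 1, 2, 3): a_0 = 1, a_1 = -2, a_2 = -9/2, a_3 = 10/3, a_4 = 39/8, a_5 = -3.

a_(n+2) = (-n(n-1) - n - 9) / ((n+1)(n+2)) * a_n; check: a_0 = 1, a_1 = -2, a_2 = -9/2, a_3 = 10/3, a_4 = 39/8, a_5 = -3


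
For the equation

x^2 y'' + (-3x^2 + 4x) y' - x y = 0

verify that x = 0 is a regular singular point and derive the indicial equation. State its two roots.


Divide by x^2 to reach normal form y'' + P_1(x) y' + P_2(x) y = 0 with P_1(x) = -3 + 4/x and P_2(x) = -1/x.
x = 0 is a singular point because the y'-coefficient -3 + 4/x has a pole at x = 0 and the y-coefficient -1/x has a pole at x = 0.
It is a regular singular point because x P_1(x) = p(x) = 4 - 3x and x^2 P_2(x) = q(x) = -x are polynomials, hence analytic at x = 0.
p(0) = 4,  q(0) = 0.
Indicial equation: r(r-1) + p(0) r + q(0) = 0, i.e. r^2 + (p(0) - 1) r + q(0) = 0, i.e. r^2 + 3 r = 0.
Discriminant: (3)^2 - 4(0) = 9, so r = (-3 ± 3)/2.
Solving: r_1 = 0, r_2 = -3.

indicial: r^2 + 3 r = 0; roots r_1 = 0, r_2 = -3


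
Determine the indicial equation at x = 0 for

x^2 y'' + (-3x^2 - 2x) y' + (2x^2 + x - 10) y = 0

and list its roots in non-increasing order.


Divide by x^2 to reach normal form y'' + P_1(x) y' + P_2(x) y = 0 with P_1(x) = -3 - 2/x and P_2(x) = 2 + 1/x - 10/x^2.
x = 0 is a singular point because the y'-coefficient -3 - 2/x has a pole at x = 0 and the y-coefficient 2 + 1/x - 10/x^2 has a pole at x = 0.
It is a regular singular point because x P_1(x) = p(x) = -3x - 2 and x^2 P_2(x) = q(x) = 2x^2 + x - 10 are polynomials, hence analytic at x = 0.
p(0) = -2,  q(0) = -10.
Indicial equation: r(r-1) + p(0) r + q(0) = 0, i.e. r^2 + (p(0) - 1) r + q(0) = 0, i.e. r^2 - 3 r - 10 = 0.
Discriminant: (-3)^2 - 4(-10) = 49, so r = (3 ± 7)/2.
Solving: r_1 = 5, r_2 = -2.

indicial: r^2 - 3 r - 10 = 0; roots r_1 = 5, r_2 = -2


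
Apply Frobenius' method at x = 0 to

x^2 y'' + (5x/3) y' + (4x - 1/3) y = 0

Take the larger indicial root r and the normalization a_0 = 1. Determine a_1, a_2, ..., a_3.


Write in Frobenius form y'' + (p(x)/x) y' + (q(x)/x^2) y = 0:
  p(x) = 5/3,  q(x) = 4x - 1/3.
Indicial equation: r(r-1) + (5/3) r + (-1/3) = 0 -> roots r_1 = 1/3, r_2 = -1.
Take r = r_1 = 1/3. Let y(x) = x^r sum_{n>=0} a_n x^n with a_0 = 1.
Substitute y = x^r sum a_n x^n and match x^{r+n}. The recurrence is
  D(n) a_n + 4 a_{n-1} = 0,  where D(n) = (r+n)(r+n-1) + (5/3)(r+n) + (-1/3).
  a_n = -4 / D(n) * a_{n-1}.
Since the indicial polynomial factors as (r - r_1)(r - r_2), D(n) = (r_1 + n - r_1)(r_1 + n - r_2) = n(n + 4/3).
Evaluating step by step (a_0 = 1):
  n = 1: D(1) = 1(1 + 4/3) = 7/3; numerator = -4(1) = -4; a_1 = (-4)/(7/3) = -12/7
  n = 2: D(2) = 2(2 + 4/3) = 20/3; numerator = -4(-12/7) = 48/7; a_2 = (48/7)/(20/3) = 36/35
  n = 3: D(3) = 3(3 + 4/3) = 13; numerator = -4(36/35) = -144/35; a_3 = (-144/35)/(13) = -144/455

r = 1/3; a_0 = 1; a_1 = -12/7; a_2 = 36/35; a_3 = -144/455


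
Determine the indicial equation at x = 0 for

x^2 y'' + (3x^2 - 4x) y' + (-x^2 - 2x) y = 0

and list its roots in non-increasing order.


Divide by x^2 to reach normal form y'' + P_1(x) y' + P_2(x) y = 0 with P_1(x) = 3 - 4/x and P_2(x) = -1 - 2/x.
x = 0 is a singular point because the y'-coefficient 3 - 4/x has a pole at x = 0 and the y-coefficient -1 - 2/x has a pole at x = 0.
It is a regular singular point because x P_1(x) = p(x) = 3x - 4 and x^2 P_2(x) = q(x) = -x^2 - 2x are polynomials, hence analytic at x = 0.
p(0) = -4,  q(0) = 0.
Indicial equation: r(r-1) + p(0) r + q(0) = 0, i.e. r^2 + (p(0) - 1) r + q(0) = 0, i.e. r^2 - 5 r = 0.
Discriminant: (-5)^2 - 4(0) = 25, so r = (5 ± 5)/2.
Solving: r_1 = 5, r_2 = 0.

indicial: r^2 - 5 r = 0; roots r_1 = 5, r_2 = 0


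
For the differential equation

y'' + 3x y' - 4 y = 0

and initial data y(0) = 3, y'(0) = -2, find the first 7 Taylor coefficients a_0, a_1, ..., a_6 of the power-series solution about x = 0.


Ansatz: y(x) = sum_{n>=0} a_n x^n, so y'(x) = sum_{n>=1} n a_n x^(n-1) and y''(x) = sum_{n>=2} n(n-1) a_n x^(n-2).
Substitute into P(x) y'' + Q(x) y' + R(x) y = 0 with P(x) = 1, Q(x) = 3x, R(x) = -4, and match powers of x.
Initial conditions: a_0 = 3, a_1 = -2.
Setting the coefficient of each power of x to zero and solving order by order (substituting the coefficients already found):
  x^0: 2 a_2 - 4 a_0 = 0  ->  2 a_2 = 4 a_0 = 12  ->  a_2 = 6
  x^1: 6 a_3 - a_1 = 0  ->  6 a_3 = a_1 = -2  ->  a_3 = -1/3
  x^2: 12 a_4 + 2 a_2 = 0  ->  12 a_4 = -2 a_2 = -12  ->  a_4 = -1
  x^3: 20 a_5 + 5 a_3 = 0  ->  20 a_5 = -5 a_3 = 5/3  ->  a_5 = 1/12
  x^4: 30 a_6 + 8 a_4 = 0  ->  30 a_6 = -8 a_4 = 8  ->  a_6 = 4/15
Truncated series: y(x) = 3 - 2 x + 6 x^2 - (1/3) x^3 - x^4 + (1/12) x^5 + (4/15) x^6 + O(x^7).

a_0 = 3; a_1 = -2; a_2 = 6; a_3 = -1/3; a_4 = -1; a_5 = 1/12; a_6 = 4/15


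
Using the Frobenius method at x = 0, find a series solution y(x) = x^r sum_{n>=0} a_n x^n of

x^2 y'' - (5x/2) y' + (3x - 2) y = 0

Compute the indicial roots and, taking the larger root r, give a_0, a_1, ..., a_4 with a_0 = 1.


Write in Frobenius form y'' + (p(x)/x) y' + (q(x)/x^2) y = 0:
  p(x) = -5/2,  q(x) = 3x - 2.
Indicial equation: r(r-1) + (-5/2) r + (-2) = 0 -> roots r_1 = 4, r_2 = -1/2.
Take r = r_1 = 4. Let y(x) = x^r sum_{n>=0} a_n x^n with a_0 = 1.
Substitute y = x^r sum a_n x^n and match x^{r+n}. The recurrence is
  D(n) a_n + 3 a_{n-1} = 0,  where D(n) = (r+n)(r+n-1) + (-5/2)(r+n) + (-2).
  a_n = -3 / D(n) * a_{n-1}.
Since the indicial polynomial factors as (r - r_1)(r - r_2), D(n) = (r_1 + n - r_1)(r_1 + n - r_2) = n(n + 9/2).
Evaluating step by step (a_0 = 1):
  n = 1: D(1) = 1(1 + 9/2) = 11/2; numerator = -3(1) = -3; a_1 = (-3)/(11/2) = -6/11
  n = 2: D(2) = 2(2 + 9/2) = 13; numerator = -3(-6/11) = 18/11; a_2 = (18/11)/(13) = 18/143
  n = 3: D(3) = 3(3 + 9/2) = 45/2; numerator = -3(18/143) = -54/143; a_3 = (-54/143)/(45/2) = -12/715
  n = 4: D(4) = 4(4 + 9/2) = 34; numerator = -3(-12/715) = 36/715; a_4 = (36/715)/(34) = 18/12155

r = 4; a_0 = 1; a_1 = -6/11; a_2 = 18/143; a_3 = -12/715; a_4 = 18/12155


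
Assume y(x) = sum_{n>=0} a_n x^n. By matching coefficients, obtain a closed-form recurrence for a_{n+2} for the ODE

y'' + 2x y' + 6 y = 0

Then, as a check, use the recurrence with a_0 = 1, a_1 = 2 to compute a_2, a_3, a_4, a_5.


Substitute y = sum_n a_n x^n.
y''(x) has coefficient (n+2)(n+1) a_{n+2} at x^n;
2 x y'(x) has coefficient 2 n a_n at x^n (shift);
6 y(x) has coefficient 6 a_n at x^n.
Matching x^n: (n+2)(n+1) a_{n+2} + (2n + 6) a_n = 0.
Thus a_{n+2} = (-2n - 6) / ((n+1)(n+2)) * a_n.

Check with a_0 = 1, a_1 = 2 (apply the recurrence for n = 0, 1, 2, 3): a_0 = 1, a_1 = 2, a_2 = -3, a_3 = -8/3, a_4 = 5/2, a_5 = 8/5.

a_(n+2) = (-2n - 6) / ((n+1)(n+2)) * a_n; check: a_0 = 1, a_1 = 2, a_2 = -3, a_3 = -8/3, a_4 = 5/2, a_5 = 8/5


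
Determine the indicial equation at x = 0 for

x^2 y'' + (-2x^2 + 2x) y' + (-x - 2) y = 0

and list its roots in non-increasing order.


Divide by x^2 to reach normal form y'' + P_1(x) y' + P_2(x) y = 0 with P_1(x) = -2 + 2/x and P_2(x) = -1/x - 2/x^2.
x = 0 is a singular point because the y'-coefficient -2 + 2/x has a pole at x = 0 and the y-coefficient -1/x - 2/x^2 has a pole at x = 0.
It is a regular singular point because x P_1(x) = p(x) = 2 - 2x and x^2 P_2(x) = q(x) = -x - 2 are polynomials, hence analytic at x = 0.
p(0) = 2,  q(0) = -2.
Indicial equation: r(r-1) + p(0) r + q(0) = 0, i.e. r^2 + (p(0) - 1) r + q(0) = 0, i.e. r^2 + 1 r - 2 = 0.
Discriminant: (1)^2 - 4(-2) = 9, so r = (-1 ± 3)/2.
Solving: r_1 = 1, r_2 = -2.

indicial: r^2 + 1 r - 2 = 0; roots r_1 = 1, r_2 = -2


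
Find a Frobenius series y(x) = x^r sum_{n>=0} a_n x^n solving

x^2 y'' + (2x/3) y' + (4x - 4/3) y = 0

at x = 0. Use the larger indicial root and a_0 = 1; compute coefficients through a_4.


Write in Frobenius form y'' + (p(x)/x) y' + (q(x)/x^2) y = 0:
  p(x) = 2/3,  q(x) = 4x - 4/3.
Indicial equation: r(r-1) + (2/3) r + (-4/3) = 0 -> roots r_1 = 4/3, r_2 = -1.
Take r = r_1 = 4/3. Let y(x) = x^r sum_{n>=0} a_n x^n with a_0 = 1.
Substitute y = x^r sum a_n x^n and match x^{r+n}. The recurrence is
  D(n) a_n + 4 a_{n-1} = 0,  where D(n) = (r+n)(r+n-1) + (2/3)(r+n) + (-4/3).
  a_n = -4 / D(n) * a_{n-1}.
Since the indicial polynomial factors as (r - r_1)(r - r_2), D(n) = (r_1 + n - r_1)(r_1 + n - r_2) = n(n + 7/3).
Evaluating step by step (a_0 = 1):
  n = 1: D(1) = 1(1 + 7/3) = 10/3; numerator = -4(1) = -4; a_1 = (-4)/(10/3) = -6/5
  n = 2: D(2) = 2(2 + 7/3) = 26/3; numerator = -4(-6/5) = 24/5; a_2 = (24/5)/(26/3) = 36/65
  n = 3: D(3) = 3(3 + 7/3) = 16; numerator = -4(36/65) = -144/65; a_3 = (-144/65)/(16) = -9/65
  n = 4: D(4) = 4(4 + 7/3) = 76/3; numerator = -4(-9/65) = 36/65; a_4 = (36/65)/(76/3) = 27/1235

r = 4/3; a_0 = 1; a_1 = -6/5; a_2 = 36/65; a_3 = -9/65; a_4 = 27/1235


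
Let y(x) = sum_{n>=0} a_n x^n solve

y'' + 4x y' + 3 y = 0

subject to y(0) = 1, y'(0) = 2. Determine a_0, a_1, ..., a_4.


Ansatz: y(x) = sum_{n>=0} a_n x^n, so y'(x) = sum_{n>=1} n a_n x^(n-1) and y''(x) = sum_{n>=2} n(n-1) a_n x^(n-2).
Substitute into P(x) y'' + Q(x) y' + R(x) y = 0 with P(x) = 1, Q(x) = 4x, R(x) = 3, and match powers of x.
Initial conditions: a_0 = 1, a_1 = 2.
Setting the coefficient of each power of x to zero and solving order by order (substituting the coefficients already found):
  x^0: 2 a_2 + 3 a_0 = 0  ->  2 a_2 = -3 a_0 = -3  ->  a_2 = -3/2
  x^1: 6 a_3 + 7 a_1 = 0  ->  6 a_3 = -7 a_1 = -14  ->  a_3 = -7/3
  x^2: 12 a_4 + 11 a_2 = 0  ->  12 a_4 = -11 a_2 = 33/2  ->  a_4 = 11/8
Truncated series: y(x) = 1 + 2 x - (3/2) x^2 - (7/3) x^3 + (11/8) x^4 + O(x^5).

a_0 = 1; a_1 = 2; a_2 = -3/2; a_3 = -7/3; a_4 = 11/8


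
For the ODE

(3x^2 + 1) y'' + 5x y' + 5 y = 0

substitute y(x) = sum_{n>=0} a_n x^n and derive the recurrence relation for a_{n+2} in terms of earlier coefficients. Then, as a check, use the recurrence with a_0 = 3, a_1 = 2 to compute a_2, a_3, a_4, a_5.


Substitute y = sum_n a_n x^n.
(1 + 3 x^2) y'' contributes (n+2)(n+1) a_{n+2} + 3 n(n-1) a_n at x^n.
5 x y'(x) contributes 5 n a_n at x^n.
5 y(x) contributes 5 a_n at x^n.
Matching x^n: (n+2)(n+1) a_{n+2} + (3 n(n-1) + 5 n + 5) a_n = 0.
Thus a_{n+2} = (-3 n(n-1) - 5 n - 5) / ((n+1)(n+2)) * a_n.

Check with a_0 = 3, a_1 = 2 (apply the recurrence for n = 0, 1, 2, 3): a_0 = 3, a_1 = 2, a_2 = -15/2, a_3 = -10/3, a_4 = 105/8, a_5 = 19/3.

a_(n+2) = (-3 n(n-1) - 5 n - 5) / ((n+1)(n+2)) * a_n; check: a_0 = 3, a_1 = 2, a_2 = -15/2, a_3 = -10/3, a_4 = 105/8, a_5 = 19/3


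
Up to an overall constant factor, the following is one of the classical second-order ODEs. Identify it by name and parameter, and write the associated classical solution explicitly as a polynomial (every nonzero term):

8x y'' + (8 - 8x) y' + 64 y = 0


All three coefficients share the factor 8; dividing through by 8 gives  x y'' + (1 - x) y' + 8 y = 0.
This matches the Laguerre equation x y'' + (1 - x) y' + n y = 0 with n = 8; the polynomial solution is L_8(x).
With y = sum_k a_k x^k, matching x^k gives (k+1)k a_{k+1} + (k+1) a_{k+1} - k a_k + n a_k = 0, i.e. (k+1)^2 a_{k+1} = (k - n) a_k = (k - 8) a_k. The right side vanishes at k = 8, so the series terminates at degree 8.
Standard normalization L_n(0) = 1 gives a_0 = 1. Work upward with a_{k+1} = (k - 8) a_k / (k+1)^2:
  a_1 = (0 - 8)(1) / 1^2 = -8/1 = -8
  a_2 = (1 - 8)(-8) / 2^2 = 56/4 = 14
  a_3 = (2 - 8)(14) / 3^2 = -84/9 = -28/3
  a_4 = (3 - 8)(-28/3) / 4^2 = (140/3)/16 = 35/12
  a_5 = (4 - 8)(35/12) / 5^2 = (-35/3)/25 = -7/15
  a_6 = (5 - 8)(-7/15) / 6^2 = (7/5)/36 = 7/180
  a_7 = (6 - 8)(7/180) / 7^2 = (-7/90)/49 = -1/630
  a_8 = (7 - 8)(-1/630) / 8^2 = (1/630)/64 = 1/40320
Hence L_8(x) = x^8/40320 - x^7/630 + 7 x^6/180 - 7 x^5/15 + 35 x^4/12 - 28 x^3/3 + 14 x^2 - 8 x + 1.

L_8(x); series = x^8/40320 - x^7/630 + 7 x^6/180 - 7 x^5/15 + 35 x^4/12 - 28 x^3/3 + 14 x^2 - 8 x + 1


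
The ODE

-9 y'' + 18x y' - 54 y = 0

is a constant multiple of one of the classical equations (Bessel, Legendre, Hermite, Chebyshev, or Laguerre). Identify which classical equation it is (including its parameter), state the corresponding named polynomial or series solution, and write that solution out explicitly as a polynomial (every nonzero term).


All three coefficients share the factor -9; dividing through by -9 gives  y'' - 2x y' + 6 y = 0.
This matches the Hermite equation y'' - 2x y' + 2n y = 0 with 2n = 6, so n = 3; the polynomial solution is H_3(x).
With y = sum_k a_k x^k, matching x^k gives (k+2)(k+1) a_{k+2} = 2(k - n) a_k = 2(k - 3) a_k. The right side vanishes at k = 3, so the series with the parity of 3 terminates at degree 3.
Standard normalization: leading coefficient of H_n is 2^n, so a_3 = 2^3 = 8. Work downward with a_k = (k+1)(k+2) a_{k+2} / (2(k - n)):
  a_1 = (2)(3)(8) / (2(1 - 3)) = 48/(-4) = -12
Hence H_3(x) = 8 x^3 - 12 x.

H_3(x); series = 8 x^3 - 12 x


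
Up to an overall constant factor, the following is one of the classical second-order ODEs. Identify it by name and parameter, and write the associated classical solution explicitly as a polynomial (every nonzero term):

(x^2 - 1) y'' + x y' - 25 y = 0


All three coefficients share the factor -1; dividing through by -1 gives  (1 - x^2) y'' - x y' + 25 y = 0.
This matches the Chebyshev equation (1 - x^2) y'' - x y' + n^2 y = 0 (note the -x y' term, not -2x y') with n^2 = 25, so n = 5; the polynomial solution is T_5(x).
With y = sum_k a_k x^k, matching x^k gives (k+2)(k+1) a_{k+2} = (k^2 - n^2) a_k = (k - 5)(k + 5) a_k. The right side vanishes at k = 5, so the series with the parity of 5 terminates at degree 5.
Standard normalization: leading coefficient of T_n is 2^(n-1), so a_5 = 2^4 = 16. Work downward with a_k = (k+1)(k+2) a_{k+2} / ((k - 5)(k + 5)):
  a_3 = (4)(5)(16) / ((3 - 5)(3 + 5)) = 320/(-16) = -20
  a_1 = (2)(3)(-20) / ((1 - 5)(1 + 5)) = -120/(-24) = 5
Hence T_5(x) = 16 x^5 - 20 x^3 + 5 x.

T_5(x); series = 16 x^5 - 20 x^3 + 5 x


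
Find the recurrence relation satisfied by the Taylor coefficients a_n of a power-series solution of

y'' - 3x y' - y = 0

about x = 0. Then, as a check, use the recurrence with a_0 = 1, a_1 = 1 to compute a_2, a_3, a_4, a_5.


Substitute y = sum_n a_n x^n.
y''(x) has coefficient (n+2)(n+1) a_{n+2} at x^n;
-3 x y'(x) has coefficient -3 n a_n at x^n (shift);
-y(x) has coefficient -1 a_n at x^n.
Matching x^n: (n+2)(n+1) a_{n+2} + (-3n - 1) a_n = 0.
Thus a_{n+2} = (3n + 1) / ((n+1)(n+2)) * a_n.

Check with a_0 = 1, a_1 = 1 (apply the recurrence for n = 0, 1, 2, 3): a_0 = 1, a_1 = 1, a_2 = 1/2, a_3 = 2/3, a_4 = 7/24, a_5 = 1/3.

a_(n+2) = (3n + 1) / ((n+1)(n+2)) * a_n; check: a_0 = 1, a_1 = 1, a_2 = 1/2, a_3 = 2/3, a_4 = 7/24, a_5 = 1/3


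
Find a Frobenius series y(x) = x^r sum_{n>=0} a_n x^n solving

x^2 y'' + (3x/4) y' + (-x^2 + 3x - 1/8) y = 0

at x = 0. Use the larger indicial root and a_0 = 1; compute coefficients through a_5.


Write in Frobenius form y'' + (p(x)/x) y' + (q(x)/x^2) y = 0:
  p(x) = 3/4,  q(x) = -x^2 + 3x - 1/8.
Indicial equation: r(r-1) + (3/4) r + (-1/8) = 0 -> roots r_1 = 1/2, r_2 = -1/4.
Take r = r_1 = 1/2. Let y(x) = x^r sum_{n>=0} a_n x^n with a_0 = 1.
Substitute y = x^r sum a_n x^n and match x^{r+n}. The recurrence is
  D(n) a_n + 3 a_{n-1} - 1 a_{n-2} = 0,  where D(n) = (r+n)(r+n-1) + (3/4)(r+n) + (-1/8).
  a_n = [-3 a_{n-1} + 1 a_{n-2}] / D(n).
Since the indicial polynomial factors as (r - r_1)(r - r_2), D(n) = (r_1 + n - r_1)(r_1 + n - r_2) = n(n + 3/4).
Evaluating step by step (a_0 = 1):
  n = 1: D(1) = 1(1 + 3/4) = 7/4; numerator = -3(1) = -3; a_1 = (-3)/(7/4) = -12/7
  n = 2: D(2) = 2(2 + 3/4) = 11/2; numerator = -3(-12/7) + 1(1) = 43/7; a_2 = (43/7)/(11/2) = 86/77
  n = 3: D(3) = 3(3 + 3/4) = 45/4; numerator = -3(86/77) + 1(-12/7) = -390/77; a_3 = (-390/77)/(45/4) = -104/231
  n = 4: D(4) = 4(4 + 3/4) = 19; numerator = -3(-104/231) + 1(86/77) = 190/77; a_4 = (190/77)/(19) = 10/77
  n = 5: D(5) = 5(5 + 3/4) = 115/4; numerator = -3(10/77) + 1(-104/231) = -194/231; a_5 = (-194/231)/(115/4) = -776/26565

r = 1/2; a_0 = 1; a_1 = -12/7; a_2 = 86/77; a_3 = -104/231; a_4 = 10/77; a_5 = -776/26565


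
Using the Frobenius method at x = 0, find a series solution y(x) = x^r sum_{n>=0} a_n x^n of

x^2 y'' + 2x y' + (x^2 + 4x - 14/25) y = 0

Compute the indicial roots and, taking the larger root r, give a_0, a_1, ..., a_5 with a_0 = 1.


Write in Frobenius form y'' + (p(x)/x) y' + (q(x)/x^2) y = 0:
  p(x) = 2,  q(x) = x^2 + 4x - 14/25.
Indicial equation: r(r-1) + (2) r + (-14/25) = 0 -> roots r_1 = 2/5, r_2 = -7/5.
Take r = r_1 = 2/5. Let y(x) = x^r sum_{n>=0} a_n x^n with a_0 = 1.
Substitute y = x^r sum a_n x^n and match x^{r+n}. The recurrence is
  D(n) a_n + 4 a_{n-1} + 1 a_{n-2} = 0,  where D(n) = (r+n)(r+n-1) + (2)(r+n) + (-14/25).
  a_n = [-4 a_{n-1} - 1 a_{n-2}] / D(n).
Since the indicial polynomial factors as (r - r_1)(r - r_2), D(n) = (r_1 + n - r_1)(r_1 + n - r_2) = n(n + 9/5).
Evaluating step by step (a_0 = 1):
  n = 1: D(1) = 1(1 + 9/5) = 14/5; numerator = -4(1) = -4; a_1 = (-4)/(14/5) = -10/7
  n = 2: D(2) = 2(2 + 9/5) = 38/5; numerator = -4(-10/7) - 1(1) = 33/7; a_2 = (33/7)/(38/5) = 165/266
  n = 3: D(3) = 3(3 + 9/5) = 72/5; numerator = -4(165/266) - 1(-10/7) = -20/19; a_3 = (-20/19)/(72/5) = -25/342
  n = 4: D(4) = 4(4 + 9/5) = 116/5; numerator = -4(-25/342) - 1(165/266) = -785/2394; a_4 = (-785/2394)/(116/5) = -3925/277704
  n = 5: D(5) = 5(5 + 9/5) = 34; numerator = -4(-3925/277704) - 1(-25/342) = 500/3857; a_5 = (500/3857)/(34) = 250/65569

r = 2/5; a_0 = 1; a_1 = -10/7; a_2 = 165/266; a_3 = -25/342; a_4 = -3925/277704; a_5 = 250/65569


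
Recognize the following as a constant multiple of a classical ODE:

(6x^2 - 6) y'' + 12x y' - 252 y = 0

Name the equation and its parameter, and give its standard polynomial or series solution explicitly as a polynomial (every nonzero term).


All three coefficients share the factor -6; dividing through by -6 gives  (1 - x^2) y'' - 2x y' + 42 y = 0.
This matches the Legendre equation (1 - x^2) y'' - 2x y' + n(n+1) y = 0 (note the -2x y' term) with n(n+1) = 42, so n = 6; the polynomial solution is P_6(x).
With y = sum_k a_k x^k, matching x^k gives (k+2)(k+1) a_{k+2} = [k(k+1) - n(n+1)] a_k = (k - 6)(k + 7) a_k. The right side vanishes at k = 6, so the series with the parity of 6 terminates at degree 6.
Standard normalization (P_n(1) = 1): leading coefficient (2n)!/(2^n (n!)^2) = 479001600/(64*518400) = 231/16, so a_6 = 231/16. Work downward with a_k = (k+1)(k+2) a_{k+2} / ((k - 6)(k + 7)):
  a_4 = (5)(6)(231/16) / ((4 - 6)(4 + 7)) = (3465/8)/(-22) = -315/16
  a_2 = (3)(4)(-315/16) / ((2 - 6)(2 + 7)) = (-945/4)/(-36) = 105/16
  a_0 = (1)(2)(105/16) / ((0 - 6)(0 + 7)) = (105/8)/(-42) = -5/16
Hence P_6(x) = 231 x^6/16 - 315 x^4/16 + 105 x^2/16 - 5/16.

P_6(x); series = 231 x^6/16 - 315 x^4/16 + 105 x^2/16 - 5/16


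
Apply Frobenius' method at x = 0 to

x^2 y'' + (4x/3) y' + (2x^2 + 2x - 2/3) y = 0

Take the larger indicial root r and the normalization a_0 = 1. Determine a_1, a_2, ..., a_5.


Write in Frobenius form y'' + (p(x)/x) y' + (q(x)/x^2) y = 0:
  p(x) = 4/3,  q(x) = 2x^2 + 2x - 2/3.
Indicial equation: r(r-1) + (4/3) r + (-2/3) = 0 -> roots r_1 = 2/3, r_2 = -1.
Take r = r_1 = 2/3. Let y(x) = x^r sum_{n>=0} a_n x^n with a_0 = 1.
Substitute y = x^r sum a_n x^n and match x^{r+n}. The recurrence is
  D(n) a_n + 2 a_{n-1} + 2 a_{n-2} = 0,  where D(n) = (r+n)(r+n-1) + (4/3)(r+n) + (-2/3).
  a_n = [-2 a_{n-1} - 2 a_{n-2}] / D(n).
Since the indicial polynomial factors as (r - r_1)(r - r_2), D(n) = (r_1 + n - r_1)(r_1 + n - r_2) = n(n + 5/3).
Evaluating step by step (a_0 = 1):
  n = 1: D(1) = 1(1 + 5/3) = 8/3; numerator = -2(1) = -2; a_1 = (-2)/(8/3) = -3/4
  n = 2: D(2) = 2(2 + 5/3) = 22/3; numerator = -2(-3/4) - 2(1) = -1/2; a_2 = (-1/2)/(22/3) = -3/44
  n = 3: D(3) = 3(3 + 5/3) = 14; numerator = -2(-3/44) - 2(-3/4) = 18/11; a_3 = (18/11)/(14) = 9/77
  n = 4: D(4) = 4(4 + 5/3) = 68/3; numerator = -2(9/77) - 2(-3/44) = -15/154; a_4 = (-15/154)/(68/3) = -45/10472
  n = 5: D(5) = 5(5 + 5/3) = 100/3; numerator = -2(-45/10472) - 2(9/77) = -1179/5236; a_5 = (-1179/5236)/(100/3) = -3537/523600

r = 2/3; a_0 = 1; a_1 = -3/4; a_2 = -3/44; a_3 = 9/77; a_4 = -45/10472; a_5 = -3537/523600


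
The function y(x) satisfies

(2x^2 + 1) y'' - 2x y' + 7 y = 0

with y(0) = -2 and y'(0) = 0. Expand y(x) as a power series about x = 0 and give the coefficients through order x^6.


Ansatz: y(x) = sum_{n>=0} a_n x^n, so y'(x) = sum_{n>=1} n a_n x^(n-1) and y''(x) = sum_{n>=2} n(n-1) a_n x^(n-2).
Substitute into P(x) y'' + Q(x) y' + R(x) y = 0 with P(x) = 2x^2 + 1, Q(x) = -2x, R(x) = 7, and match powers of x.
Initial conditions: a_0 = -2, a_1 = 0.
Setting the coefficient of each power of x to zero and solving order by order (substituting the coefficients already found):
  x^0: 2 a_2 + 7 a_0 = 0  ->  2 a_2 = -7 a_0 = 14  ->  a_2 = 7
  x^1: 6 a_3 + 5 a_1 = 0  ->  6 a_3 = -5 a_1 = 0  ->  a_3 = 0
  x^2: 12 a_4 + 7 a_2 = 0  ->  12 a_4 = -7 a_2 = -49  ->  a_4 = -49/12
  x^3: 20 a_5 + 13 a_3 = 0  ->  20 a_5 = -13 a_3 = 0  ->  a_5 = 0
  x^4: 30 a_6 + 23 a_4 = 0  ->  30 a_6 = -23 a_4 = 1127/12  ->  a_6 = 1127/360
Truncated series: y(x) = -2 + 7 x^2 - (49/12) x^4 + (1127/360) x^6 + O(x^7).

a_0 = -2; a_1 = 0; a_2 = 7; a_3 = 0; a_4 = -49/12; a_5 = 0; a_6 = 1127/360


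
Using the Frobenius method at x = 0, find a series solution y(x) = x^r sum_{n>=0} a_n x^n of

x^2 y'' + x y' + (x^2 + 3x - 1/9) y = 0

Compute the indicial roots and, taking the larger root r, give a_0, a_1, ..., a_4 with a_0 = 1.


Write in Frobenius form y'' + (p(x)/x) y' + (q(x)/x^2) y = 0:
  p(x) = 1,  q(x) = x^2 + 3x - 1/9.
Indicial equation: r(r-1) + (1) r + (-1/9) = 0 -> roots r_1 = 1/3, r_2 = -1/3.
Take r = r_1 = 1/3. Let y(x) = x^r sum_{n>=0} a_n x^n with a_0 = 1.
Substitute y = x^r sum a_n x^n and match x^{r+n}. The recurrence is
  D(n) a_n + 3 a_{n-1} + 1 a_{n-2} = 0,  where D(n) = (r+n)(r+n-1) + (1)(r+n) + (-1/9).
  a_n = [-3 a_{n-1} - 1 a_{n-2}] / D(n).
Since the indicial polynomial factors as (r - r_1)(r - r_2), D(n) = (r_1 + n - r_1)(r_1 + n - r_2) = n(n + 2/3).
Evaluating step by step (a_0 = 1):
  n = 1: D(1) = 1(1 + 2/3) = 5/3; numerator = -3(1) = -3; a_1 = (-3)/(5/3) = -9/5
  n = 2: D(2) = 2(2 + 2/3) = 16/3; numerator = -3(-9/5) - 1(1) = 22/5; a_2 = (22/5)/(16/3) = 33/40
  n = 3: D(3) = 3(3 + 2/3) = 11; numerator = -3(33/40) - 1(-9/5) = -27/40; a_3 = (-27/40)/(11) = -27/440
  n = 4: D(4) = 4(4 + 2/3) = 56/3; numerator = -3(-27/440) - 1(33/40) = -141/220; a_4 = (-141/220)/(56/3) = -423/12320

r = 1/3; a_0 = 1; a_1 = -9/5; a_2 = 33/40; a_3 = -27/440; a_4 = -423/12320


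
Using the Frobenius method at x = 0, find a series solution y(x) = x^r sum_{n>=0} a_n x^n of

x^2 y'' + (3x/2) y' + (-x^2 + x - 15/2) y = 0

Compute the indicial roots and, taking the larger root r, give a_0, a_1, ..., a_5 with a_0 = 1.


Write in Frobenius form y'' + (p(x)/x) y' + (q(x)/x^2) y = 0:
  p(x) = 3/2,  q(x) = -x^2 + x - 15/2.
Indicial equation: r(r-1) + (3/2) r + (-15/2) = 0 -> roots r_1 = 5/2, r_2 = -3.
Take r = r_1 = 5/2. Let y(x) = x^r sum_{n>=0} a_n x^n with a_0 = 1.
Substitute y = x^r sum a_n x^n and match x^{r+n}. The recurrence is
  D(n) a_n + 1 a_{n-1} - 1 a_{n-2} = 0,  where D(n) = (r+n)(r+n-1) + (3/2)(r+n) + (-15/2).
  a_n = [-1 a_{n-1} + 1 a_{n-2}] / D(n).
Since the indicial polynomial factors as (r - r_1)(r - r_2), D(n) = (r_1 + n - r_1)(r_1 + n - r_2) = n(n + 11/2).
Evaluating step by step (a_0 = 1):
  n = 1: D(1) = 1(1 + 11/2) = 13/2; numerator = -1(1) = -1; a_1 = (-1)/(13/2) = -2/13
  n = 2: D(2) = 2(2 + 11/2) = 15; numerator = -1(-2/13) + 1(1) = 15/13; a_2 = (15/13)/(15) = 1/13
  n = 3: D(3) = 3(3 + 11/2) = 51/2; numerator = -1(1/13) + 1(-2/13) = -3/13; a_3 = (-3/13)/(51/2) = -2/221
  n = 4: D(4) = 4(4 + 11/2) = 38; numerator = -1(-2/221) + 1(1/13) = 19/221; a_4 = (19/221)/(38) = 1/442
  n = 5: D(5) = 5(5 + 11/2) = 105/2; numerator = -1(1/442) + 1(-2/221) = -5/442; a_5 = (-5/442)/(105/2) = -1/4641

r = 5/2; a_0 = 1; a_1 = -2/13; a_2 = 1/13; a_3 = -2/221; a_4 = 1/442; a_5 = -1/4641


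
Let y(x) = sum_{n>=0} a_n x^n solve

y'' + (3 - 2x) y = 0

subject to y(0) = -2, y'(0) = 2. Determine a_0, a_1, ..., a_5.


Ansatz: y(x) = sum_{n>=0} a_n x^n, so y'(x) = sum_{n>=1} n a_n x^(n-1) and y''(x) = sum_{n>=2} n(n-1) a_n x^(n-2).
Substitute into P(x) y'' + Q(x) y' + R(x) y = 0 with P(x) = 1, Q(x) = 0, R(x) = 3 - 2x, and match powers of x.
Initial conditions: a_0 = -2, a_1 = 2.
Setting the coefficient of each power of x to zero and solving order by order (substituting the coefficients already found):
  x^0: 2 a_2 + 3 a_0 = 0  ->  2 a_2 = -3 a_0 = 6  ->  a_2 = 3
  x^1: 6 a_3 + 3 a_1 - 2 a_0 = 0  ->  6 a_3 = -3 a_1 + 2 a_0 = -10  ->  a_3 = -5/3
  x^2: 12 a_4 + 3 a_2 - 2 a_1 = 0  ->  12 a_4 = -3 a_2 + 2 a_1 = -5  ->  a_4 = -5/12
  x^3: 20 a_5 + 3 a_3 - 2 a_2 = 0  ->  20 a_5 = -3 a_3 + 2 a_2 = 11  ->  a_5 = 11/20
Truncated series: y(x) = -2 + 2 x + 3 x^2 - (5/3) x^3 - (5/12) x^4 + (11/20) x^5 + O(x^6).

a_0 = -2; a_1 = 2; a_2 = 3; a_3 = -5/3; a_4 = -5/12; a_5 = 11/20


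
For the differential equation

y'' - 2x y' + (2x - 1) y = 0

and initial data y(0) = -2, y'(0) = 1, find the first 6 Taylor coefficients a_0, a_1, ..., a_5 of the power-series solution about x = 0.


Ansatz: y(x) = sum_{n>=0} a_n x^n, so y'(x) = sum_{n>=1} n a_n x^(n-1) and y''(x) = sum_{n>=2} n(n-1) a_n x^(n-2).
Substitute into P(x) y'' + Q(x) y' + R(x) y = 0 with P(x) = 1, Q(x) = -2x, R(x) = 2x - 1, and match powers of x.
Initial conditions: a_0 = -2, a_1 = 1.
Setting the coefficient of each power of x to zero and solving order by order (substituting the coefficients already found):
  x^0: 2 a_2 - a_0 = 0  ->  2 a_2 = a_0 = -2  ->  a_2 = -1
  x^1: 6 a_3 - 3 a_1 + 2 a_0 = 0  ->  6 a_3 = 3 a_1 - 2 a_0 = 7  ->  a_3 = 7/6
  x^2: 12 a_4 - 5 a_2 + 2 a_1 = 0  ->  12 a_4 = 5 a_2 - 2 a_1 = -7  ->  a_4 = -7/12
  x^3: 20 a_5 - 7 a_3 + 2 a_2 = 0  ->  20 a_5 = 7 a_3 - 2 a_2 = 61/6  ->  a_5 = 61/120
Truncated series: y(x) = -2 + x - x^2 + (7/6) x^3 - (7/12) x^4 + (61/120) x^5 + O(x^6).

a_0 = -2; a_1 = 1; a_2 = -1; a_3 = 7/6; a_4 = -7/12; a_5 = 61/120


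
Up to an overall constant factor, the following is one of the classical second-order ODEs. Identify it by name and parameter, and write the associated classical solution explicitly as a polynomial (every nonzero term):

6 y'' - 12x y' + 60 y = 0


All three coefficients share the factor 6; dividing through by 6 gives  y'' - 2x y' + 10 y = 0.
This matches the Hermite equation y'' - 2x y' + 2n y = 0 with 2n = 10, so n = 5; the polynomial solution is H_5(x).
With y = sum_k a_k x^k, matching x^k gives (k+2)(k+1) a_{k+2} = 2(k - n) a_k = 2(k - 5) a_k. The right side vanishes at k = 5, so the series with the parity of 5 terminates at degree 5.
Standard normalization: leading coefficient of H_n is 2^n, so a_5 = 2^5 = 32. Work downward with a_k = (k+1)(k+2) a_{k+2} / (2(k - n)):
  a_3 = (4)(5)(32) / (2(3 - 5)) = 640/(-4) = -160
  a_1 = (2)(3)(-160) / (2(1 - 5)) = -960/(-8) = 120
Hence H_5(x) = 32 x^5 - 160 x^3 + 120 x.

H_5(x); series = 32 x^5 - 160 x^3 + 120 x
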